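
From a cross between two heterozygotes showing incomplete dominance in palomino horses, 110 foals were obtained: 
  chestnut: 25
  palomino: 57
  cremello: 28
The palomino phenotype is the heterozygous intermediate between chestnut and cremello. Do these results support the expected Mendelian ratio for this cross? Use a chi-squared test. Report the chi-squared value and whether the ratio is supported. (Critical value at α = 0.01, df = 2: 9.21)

0.309; consistent

With incomplete dominance, a heterozygote × heterozygote cross gives a 1:2:1 phenotypic ratio.
The 1:2:1 ratio has 4 parts, so with N = 110 the expected counts are:
  chestnut: 110 × 1/4 = 27.5
  palomino: 110 × 2/4 = 55
  cremello: 110 × 1/4 = 27.5
χ² = Σ (O − E)² / E
  chestnut: (25 − 27.5)² / 27.5 = 0.2273
  palomino: (57 − 55)² / 55 = 0.0727
  cremello: (28 − 27.5)² / 27.5 = 0.0091
χ² = 0.2273 + 0.0727 + 0.0091 = 0.3091 ≈ 0.309
Degrees of freedom = 3 − 1 = 2; critical value at α = 0.01 is 9.21.
Since 0.309 < 9.21, we fail to reject the null hypothesis — the data are consistent with the 1:2:1 ratio.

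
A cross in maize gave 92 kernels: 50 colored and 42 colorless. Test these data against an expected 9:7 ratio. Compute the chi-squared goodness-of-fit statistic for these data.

0.135

The 9:7 ratio has 16 parts, so with N = 92 the expected counts are:
  colored: 92 × 9/16 = 51.75
  colorless: 92 × 7/16 = 40.25
χ² = Σ (O − E)² / E
  colored: (50 − 51.75)² / 51.75 = 0.0592
  colorless: (42 − 40.25)² / 40.25 = 0.0761
χ² = 0.0592 + 0.0761 = 0.1353 ≈ 0.135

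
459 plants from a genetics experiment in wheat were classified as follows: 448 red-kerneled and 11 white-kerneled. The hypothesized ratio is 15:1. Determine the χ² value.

11.632

Under the 15:1 hypothesis (Σ ratio = 16, N = 459):
  red-kerneled: 459 × 15/16 = 430.3125
  white-kerneled: 459 × 1/16 = 28.6875
χ² = Σ (O − E)² / E
  red-kerneled: (448 − 430.3125)² / 430.3125 = 0.7270
  white-kerneled: (11 − 28.6875)² / 28.6875 = 10.9054
χ² = 0.7270 + 10.9054 = 11.6324 ≈ 11.632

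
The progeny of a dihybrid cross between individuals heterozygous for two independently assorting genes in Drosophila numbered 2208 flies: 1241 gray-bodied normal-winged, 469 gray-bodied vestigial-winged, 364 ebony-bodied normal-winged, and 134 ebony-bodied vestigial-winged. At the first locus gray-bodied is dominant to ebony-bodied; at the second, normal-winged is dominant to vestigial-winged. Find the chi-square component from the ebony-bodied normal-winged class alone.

6.039

A dihybrid F₂ with independent assortment and complete dominance at both loci gives a 9:3:3:1 phenotypic ratio.
Expected counts for N = 2208 under a 9:3:3:1 ratio (total parts = 16):
  gray-bodied normal-winged: 2208 × 9/16 = 1242
  gray-bodied vestigial-winged: 2208 × 3/16 = 414
  ebony-bodied normal-winged: 2208 × 3/16 = 414
  ebony-bodied vestigial-winged: 2208 × 1/16 = 138
Contribution of ebony-bodied normal-winged: (364 − 414)² / 414 = 6.0386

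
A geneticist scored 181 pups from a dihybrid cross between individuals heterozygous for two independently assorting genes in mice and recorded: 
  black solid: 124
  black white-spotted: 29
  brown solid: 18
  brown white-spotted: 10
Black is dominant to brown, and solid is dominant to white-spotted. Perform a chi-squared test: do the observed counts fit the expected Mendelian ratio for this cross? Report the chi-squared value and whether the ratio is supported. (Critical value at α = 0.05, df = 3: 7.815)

13.190; not consistent

A dihybrid F₂ with independent assortment and complete dominance at both loci gives a 9:3:3:1 phenotypic ratio.
Total ratio parts = 16. Expected numbers out of 181:
  black solid: 181 × 9/16 = 101.8125
  black white-spotted: 181 × 3/16 = 33.9375
  brown solid: 181 × 3/16 = 33.9375
  brown white-spotted: 181 × 1/16 = 11.3125
χ² = Σ (O − E)² / E
  black solid: (124 − 101.8125)² / 101.8125 = 4.8352
  black white-spotted: (29 − 33.9375)² / 33.9375 = 0.7183
  brown solid: (18 − 33.9375)² / 33.9375 = 7.4845
  brown white-spotted: (10 − 11.3125)² / 11.3125 = 0.1523
χ² = 4.8352 + 0.7183 + 7.4845 + 0.1523 = 13.1903 ≈ 13.190
Degrees of freedom = 4 − 1 = 3; critical value at α = 0.05 is 7.815.
Since 13.190 > 7.815, we reject the null hypothesis — the data do not fit the 9:3:3:1 ratio.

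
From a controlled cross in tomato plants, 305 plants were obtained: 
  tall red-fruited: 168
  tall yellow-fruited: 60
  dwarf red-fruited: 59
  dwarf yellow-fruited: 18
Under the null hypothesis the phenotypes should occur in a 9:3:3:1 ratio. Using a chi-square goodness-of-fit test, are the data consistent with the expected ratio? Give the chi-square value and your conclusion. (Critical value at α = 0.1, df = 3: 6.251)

0.329; consistent

The 9:3:3:1 ratio has 16 parts, so with N = 305 the expected counts are:
  tall red-fruited: 305 × 9/16 = 171.5625
  tall yellow-fruited: 305 × 3/16 = 57.1875
  dwarf red-fruited: 305 × 3/16 = 57.1875
  dwarf yellow-fruited: 305 × 1/16 = 19.0625
χ² = Σ (O − E)² / E
  tall red-fruited: (168 − 171.5625)² / 171.5625 = 0.0740
  tall yellow-fruited: (60 − 57.1875)² / 57.1875 = 0.1383
  dwarf red-fruited: (59 − 57.1875)² / 57.1875 = 0.0574
  dwarf yellow-fruited: (18 − 19.0625)² / 19.0625 = 0.0592
χ² = 0.0740 + 0.1383 + 0.0574 + 0.0592 = 0.3289 ≈ 0.329
Degrees of freedom = 4 − 1 = 3; critical value at α = 0.1 is 6.251.
Since 0.329 < 6.251, we fail to reject the null hypothesis — the data are consistent with the 9:3:3:1 ratio.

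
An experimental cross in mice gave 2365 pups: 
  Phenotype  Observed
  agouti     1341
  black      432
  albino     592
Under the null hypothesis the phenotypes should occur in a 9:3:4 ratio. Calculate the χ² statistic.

0.382

The 9:3:4 ratio has 16 parts, so with N = 2365 the expected counts are:
  agouti: 2365 × 9/16 = 1330.3125
  black: 2365 × 3/16 = 443.4375
  albino: 2365 × 4/16 = 591.25
χ² = Σ (O − E)² / E
  agouti: (1341 − 1330.3125)² / 1330.3125 = 0.0859
  black: (432 − 443.4375)² / 443.4375 = 0.2950
  albino: (592 − 591.25)² / 591.25 = 0.0010
χ² = 0.0859 + 0.2950 + 0.0010 = 0.3819 ≈ 0.382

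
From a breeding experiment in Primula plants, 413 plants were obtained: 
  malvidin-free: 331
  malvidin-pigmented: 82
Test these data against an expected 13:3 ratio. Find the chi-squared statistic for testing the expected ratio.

0.331

Expected counts for N = 413 under a 13:3 ratio (total parts = 16):
  malvidin-free: 413 × 13/16 = 335.5625
  malvidin-pigmented: 413 × 3/16 = 77.4375
χ² = Σ (O − E)² / E
  malvidin-free: (331 − 335.5625)² / 335.5625 = 0.0620
  malvidin-pigmented: (82 − 77.4375)² / 77.4375 = 0.2688
χ² = 0.0620 + 0.2688 = 0.3308 ≈ 0.331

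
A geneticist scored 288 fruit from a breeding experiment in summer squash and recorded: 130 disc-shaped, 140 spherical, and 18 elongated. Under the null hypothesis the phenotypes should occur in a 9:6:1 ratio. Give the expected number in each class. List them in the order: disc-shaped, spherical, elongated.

162, 108, 18

Under the 9:6:1 hypothesis (Σ ratio = 16, N = 288):
  disc-shaped: 288 × 9/16 = 162
  spherical: 288 × 6/16 = 108
  elongated: 288 × 1/16 = 18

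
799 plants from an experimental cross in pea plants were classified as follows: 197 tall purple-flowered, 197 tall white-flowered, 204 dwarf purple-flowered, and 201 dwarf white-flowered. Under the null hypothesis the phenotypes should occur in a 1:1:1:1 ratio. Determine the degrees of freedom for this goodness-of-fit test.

3

A goodness-of-fit test with 4 phenotype classes has df = 4 − 1 = 3.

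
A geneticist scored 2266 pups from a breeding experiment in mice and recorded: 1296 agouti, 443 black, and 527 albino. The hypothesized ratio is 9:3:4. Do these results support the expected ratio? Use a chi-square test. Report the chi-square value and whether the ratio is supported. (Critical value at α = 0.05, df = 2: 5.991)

3.886; consistent

Under the 9:3:4 hypothesis (Σ ratio = 16, N = 2266):
  agouti: 2266 × 9/16 = 1274.625
  black: 2266 × 3/16 = 424.875
  albino: 2266 × 4/16 = 566.5
χ² = Σ (O − E)² / E
  agouti: (1296 − 1274.625)² / 1274.625 = 0.3585
  black: (443 − 424.875)² / 424.875 = 0.7732
  albino: (527 − 566.5)² / 566.5 = 2.7542
χ² = 0.3585 + 0.7732 + 2.7542 = 3.8859 ≈ 3.886
Degrees of freedom = 3 − 1 = 2; critical value at α = 0.05 is 5.991.
Since 3.886 < 5.991, we fail to reject the null hypothesis — the data are consistent with the 9:3:4 ratio.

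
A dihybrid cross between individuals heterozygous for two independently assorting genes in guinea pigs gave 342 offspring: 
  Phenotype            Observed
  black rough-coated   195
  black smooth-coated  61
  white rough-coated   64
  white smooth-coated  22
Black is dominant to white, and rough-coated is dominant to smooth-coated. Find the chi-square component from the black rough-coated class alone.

A dihybrid F₂ with independent assortment and complete dominance at both loci gives a 9:3:3:1 phenotypic ratio.
Total ratio parts = 16. Expected numbers out of 342:
  black rough-coated: 342 × 9/16 = 192.375
  black smooth-coated: 342 × 3/16 = 64.125
  white rough-coated: 342 × 3/16 = 64.125
  white smooth-coated: 342 × 1/16 = 21.375
Contribution of black rough-coated: (195 − 192.375)² / 192.375 = 0.0358

0.036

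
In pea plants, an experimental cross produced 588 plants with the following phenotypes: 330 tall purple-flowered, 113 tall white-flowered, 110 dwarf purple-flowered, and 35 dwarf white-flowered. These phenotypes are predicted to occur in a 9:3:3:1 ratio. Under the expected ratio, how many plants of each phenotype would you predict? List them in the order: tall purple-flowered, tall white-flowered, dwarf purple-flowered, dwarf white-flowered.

Expected counts for N = 588 under a 9:3:3:1 ratio (total parts = 16):
  tall purple-flowered: 588 × 9/16 = 330.75
  tall white-flowered: 588 × 3/16 = 110.25
  dwarf purple-flowered: 588 × 3/16 = 110.25
  dwarf white-flowered: 588 × 1/16 = 36.75

330.75, 110.25, 110.25, 36.75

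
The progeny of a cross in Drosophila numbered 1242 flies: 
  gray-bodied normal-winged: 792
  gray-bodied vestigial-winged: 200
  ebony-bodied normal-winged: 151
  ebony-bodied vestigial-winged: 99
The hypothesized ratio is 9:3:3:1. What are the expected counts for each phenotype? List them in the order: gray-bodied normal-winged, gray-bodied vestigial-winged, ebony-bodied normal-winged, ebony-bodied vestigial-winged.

Expected counts for N = 1242 under a 9:3:3:1 ratio (total parts = 16):
  gray-bodied normal-winged: 1242 × 9/16 = 698.625
  gray-bodied vestigial-winged: 1242 × 3/16 = 232.875
  ebony-bodied normal-winged: 1242 × 3/16 = 232.875
  ebony-bodied vestigial-winged: 1242 × 1/16 = 77.625

698.625, 232.875, 232.875, 77.625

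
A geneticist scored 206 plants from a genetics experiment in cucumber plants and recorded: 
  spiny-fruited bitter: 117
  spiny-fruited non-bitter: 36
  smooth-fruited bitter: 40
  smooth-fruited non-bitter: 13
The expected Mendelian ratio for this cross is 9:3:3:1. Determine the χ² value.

Total ratio parts = 16. Expected numbers out of 206:
  spiny-fruited bitter: 206 × 9/16 = 115.875
  spiny-fruited non-bitter: 206 × 3/16 = 38.625
  smooth-fruited bitter: 206 × 3/16 = 38.625
  smooth-fruited non-bitter: 206 × 1/16 = 12.875
χ² = Σ (O − E)² / E
  spiny-fruited bitter: (117 − 115.875)² / 115.875 = 0.0109
  spiny-fruited non-bitter: (36 − 38.625)² / 38.625 = 0.1784
  smooth-fruited bitter: (40 − 38.625)² / 38.625 = 0.0489
  smooth-fruited non-bitter: (13 − 12.875)² / 12.875 = 0.0012
χ² = 0.0109 + 0.1784 + 0.0489 + 0.0012 = 0.2394 ≈ 0.239

0.239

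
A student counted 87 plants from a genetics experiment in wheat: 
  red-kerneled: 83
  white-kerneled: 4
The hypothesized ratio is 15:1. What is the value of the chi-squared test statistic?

0.405

The 15:1 ratio has 16 parts, so with N = 87 the expected counts are:
  red-kerneled: 87 × 15/16 = 81.5625
  white-kerneled: 87 × 1/16 = 5.4375
χ² = Σ (O − E)² / E
  red-kerneled: (83 − 81.5625)² / 81.5625 = 0.0253
  white-kerneled: (4 − 5.4375)² / 5.4375 = 0.3800
χ² = 0.0253 + 0.3800 = 0.4053 ≈ 0.405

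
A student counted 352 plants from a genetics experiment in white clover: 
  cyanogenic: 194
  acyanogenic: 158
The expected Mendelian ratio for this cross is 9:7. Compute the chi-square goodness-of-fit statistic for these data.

Under the 9:7 hypothesis (Σ ratio = 16, N = 352):
  cyanogenic: 352 × 9/16 = 198
  acyanogenic: 352 × 7/16 = 154
χ² = Σ (O − E)² / E
  cyanogenic: (194 − 198)² / 198 = 0.0808
  acyanogenic: (158 − 154)² / 154 = 0.1039
χ² = 0.0808 + 0.1039 = 0.1847 ≈ 0.185

0.185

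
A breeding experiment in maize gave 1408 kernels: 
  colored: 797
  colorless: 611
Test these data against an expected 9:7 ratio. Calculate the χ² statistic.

0.072

The 9:7 ratio has 16 parts, so with N = 1408 the expected counts are:
  colored: 1408 × 9/16 = 792
  colorless: 1408 × 7/16 = 616
χ² = Σ (O − E)² / E
  colored: (797 − 792)² / 792 = 0.0316
  colorless: (611 − 616)² / 616 = 0.0406
χ² = 0.0316 + 0.0406 = 0.0722 ≈ 0.072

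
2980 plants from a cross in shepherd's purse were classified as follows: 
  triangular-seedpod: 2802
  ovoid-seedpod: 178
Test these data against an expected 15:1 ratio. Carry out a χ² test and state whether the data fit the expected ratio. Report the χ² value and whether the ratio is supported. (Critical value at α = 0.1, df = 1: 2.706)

Expected counts for N = 2980 under a 15:1 ratio (total parts = 16):
  triangular-seedpod: 2980 × 15/16 = 2793.75
  ovoid-seedpod: 2980 × 1/16 = 186.25
χ² = Σ (O − E)² / E
  triangular-seedpod: (2802 − 2793.75)² / 2793.75 = 0.0244
  ovoid-seedpod: (178 − 186.25)² / 186.25 = 0.3654
χ² = 0.0244 + 0.3654 = 0.3898 ≈ 0.390
Degrees of freedom = 2 − 1 = 1; critical value at α = 0.1 is 2.706.
Since 0.390 < 2.706, we fail to reject the null hypothesis — the data are consistent with the 15:1 ratio.

0.390; consistent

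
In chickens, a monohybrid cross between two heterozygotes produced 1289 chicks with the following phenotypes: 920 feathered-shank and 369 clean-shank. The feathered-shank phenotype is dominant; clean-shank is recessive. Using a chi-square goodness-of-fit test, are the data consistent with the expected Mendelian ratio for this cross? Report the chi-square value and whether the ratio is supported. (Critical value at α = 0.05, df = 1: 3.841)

For a monohybrid cross between heterozygotes with complete dominance, the expected phenotypic ratio is 3:1.
Expected counts for N = 1289 under a 3:1 ratio (total parts = 4):
  feathered-shank: 1289 × 3/4 = 966.75
  clean-shank: 1289 × 1/4 = 322.25
χ² = Σ (O − E)² / E
  feathered-shank: (920 − 966.75)² / 966.75 = 2.2607
  clean-shank: (369 − 322.25)² / 322.25 = 6.7822
χ² = 2.2607 + 6.7822 = 9.0429 ≈ 9.043
Degrees of freedom = 2 − 1 = 1; critical value at α = 0.05 is 3.841.
Since 9.043 > 3.841, we reject the null hypothesis — the data do not fit the 3:1 ratio.

9.043; not consistent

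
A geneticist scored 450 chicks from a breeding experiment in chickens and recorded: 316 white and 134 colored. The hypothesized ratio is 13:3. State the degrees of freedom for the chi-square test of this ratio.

1

A goodness-of-fit test with 2 phenotype classes has df = 2 − 1 = 1.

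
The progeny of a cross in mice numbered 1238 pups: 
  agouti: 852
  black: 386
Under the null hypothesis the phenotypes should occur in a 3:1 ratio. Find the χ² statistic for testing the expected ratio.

25.212

The 3:1 ratio has 4 parts, so with N = 1238 the expected counts are:
  agouti: 1238 × 3/4 = 928.5
  black: 1238 × 1/4 = 309.5
χ² = Σ (O − E)² / E
  agouti: (852 − 928.5)² / 928.5 = 6.3029
  black: (386 − 309.5)² / 309.5 = 18.9087
χ² = 6.3029 + 18.9087 = 25.2116 ≈ 25.212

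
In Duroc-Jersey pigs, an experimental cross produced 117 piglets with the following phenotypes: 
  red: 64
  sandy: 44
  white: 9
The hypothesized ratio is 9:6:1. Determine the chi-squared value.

0.440

Expected counts for N = 117 under a 9:6:1 ratio (total parts = 16):
  red: 117 × 9/16 = 65.8125
  sandy: 117 × 6/16 = 43.875
  white: 117 × 1/16 = 7.3125
χ² = Σ (O − E)² / E
  red: (64 − 65.8125)² / 65.8125 = 0.0499
  sandy: (44 − 43.875)² / 43.875 = 0.0004
  white: (9 − 7.3125)² / 7.3125 = 0.3894
χ² = 0.0499 + 0.0004 + 0.3894 = 0.4397 ≈ 0.440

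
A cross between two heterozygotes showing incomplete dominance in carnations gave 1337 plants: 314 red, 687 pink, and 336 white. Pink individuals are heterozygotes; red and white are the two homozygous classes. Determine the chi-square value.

With incomplete dominance, a heterozygote × heterozygote cross gives a 1:2:1 phenotypic ratio.
Under the 1:2:1 hypothesis (Σ ratio = 4, N = 1337):
  red: 1337 × 1/4 = 334.25
  pink: 1337 × 2/4 = 668.5
  white: 1337 × 1/4 = 334.25
χ² = Σ (O − E)² / E
  red: (314 − 334.25)² / 334.25 = 1.2268
  pink: (687 − 668.5)² / 668.5 = 0.5120
  white: (336 − 334.25)² / 334.25 = 0.0092
χ² = 1.2268 + 0.5120 + 0.0092 = 1.748

1.748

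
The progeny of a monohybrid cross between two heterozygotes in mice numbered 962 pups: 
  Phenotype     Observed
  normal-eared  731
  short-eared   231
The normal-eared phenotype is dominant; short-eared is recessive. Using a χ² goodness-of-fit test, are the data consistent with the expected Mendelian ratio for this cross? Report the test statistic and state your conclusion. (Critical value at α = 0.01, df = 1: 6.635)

0.500; consistent

For a monohybrid cross between heterozygotes with complete dominance, the expected phenotypic ratio is 3:1.
Total ratio parts = 4. Expected numbers out of 962:
  normal-eared: 962 × 3/4 = 721.5
  short-eared: 962 × 1/4 = 240.5
χ² = Σ (O − E)² / E
  normal-eared: (731 − 721.5)² / 721.5 = 0.1251
  short-eared: (231 − 240.5)² / 240.5 = 0.3753
χ² = 0.1251 + 0.3753 = 0.5004 ≈ 0.500
Degrees of freedom = 2 − 1 = 1; critical value at α = 0.01 is 6.635.
Since 0.500 < 6.635, we fail to reject the null hypothesis — the data are consistent with the 3:1 ratio.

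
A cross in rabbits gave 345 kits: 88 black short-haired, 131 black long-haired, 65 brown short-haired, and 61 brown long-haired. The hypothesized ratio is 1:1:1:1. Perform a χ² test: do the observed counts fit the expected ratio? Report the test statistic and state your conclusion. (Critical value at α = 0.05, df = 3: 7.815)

Total ratio parts = 4. Expected numbers out of 345:
  black short-haired: 345 × 1/4 = 86.25
  black long-haired: 345 × 1/4 = 86.25
  brown short-haired: 345 × 1/4 = 86.25
  brown long-haired: 345 × 1/4 = 86.25
χ² = Σ (O − E)² / E
  black short-haired: (88 − 86.25)² / 86.25 = 0.0355
  black long-haired: (131 − 86.25)² / 86.25 = 23.2181
  brown short-haired: (65 − 86.25)² / 86.25 = 5.2355
  brown long-haired: (61 − 86.25)² / 86.25 = 7.3920
χ² = 0.0355 + 23.2181 + 5.2355 + 7.3920 = 35.8811 ≈ 35.881
Degrees of freedom = 4 − 1 = 3; critical value at α = 0.05 is 7.815.
Since 35.881 > 7.815, we reject the null hypothesis — the data do not fit the 1:1:1:1 ratio.

35.881; not consistent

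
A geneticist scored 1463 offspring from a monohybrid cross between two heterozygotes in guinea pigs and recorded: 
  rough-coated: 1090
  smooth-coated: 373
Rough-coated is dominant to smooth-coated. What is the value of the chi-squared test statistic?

0.192

For a monohybrid cross between heterozygotes with complete dominance, the expected phenotypic ratio is 3:1.
Under the 3:1 hypothesis (Σ ratio = 4, N = 1463):
  rough-coated: 1463 × 3/4 = 1097.25
  smooth-coated: 1463 × 1/4 = 365.75
χ² = Σ (O − E)² / E
  rough-coated: (1090 − 1097.25)² / 1097.25 = 0.0479
  smooth-coated: (373 − 365.75)² / 365.75 = 0.1437
χ² = 0.0479 + 0.1437 = 0.1916 ≈ 0.192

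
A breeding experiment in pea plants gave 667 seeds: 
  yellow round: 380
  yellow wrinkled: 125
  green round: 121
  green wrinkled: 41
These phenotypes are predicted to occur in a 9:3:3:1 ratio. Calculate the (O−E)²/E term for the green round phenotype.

Expected counts for N = 667 under a 9:3:3:1 ratio (total parts = 16):
  yellow round: 667 × 9/16 = 375.1875
  yellow wrinkled: 667 × 3/16 = 125.0625
  green round: 667 × 3/16 = 125.0625
  green wrinkled: 667 × 1/16 = 41.6875
Contribution of green round: (121 − 125.0625)² / 125.0625 = 0.1320

0.132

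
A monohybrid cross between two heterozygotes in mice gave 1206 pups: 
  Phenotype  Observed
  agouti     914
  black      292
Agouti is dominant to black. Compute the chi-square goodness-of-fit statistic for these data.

For a monohybrid cross between heterozygotes with complete dominance, the expected phenotypic ratio is 3:1.
Under the 3:1 hypothesis (Σ ratio = 4, N = 1206):
  agouti: 1206 × 3/4 = 904.5
  black: 1206 × 1/4 = 301.5
χ² = Σ (O − E)² / E
  agouti: (914 − 904.5)² / 904.5 = 0.0998
  black: (292 − 301.5)² / 301.5 = 0.2993
χ² = 0.0998 + 0.2993 = 0.3991 ≈ 0.399

0.399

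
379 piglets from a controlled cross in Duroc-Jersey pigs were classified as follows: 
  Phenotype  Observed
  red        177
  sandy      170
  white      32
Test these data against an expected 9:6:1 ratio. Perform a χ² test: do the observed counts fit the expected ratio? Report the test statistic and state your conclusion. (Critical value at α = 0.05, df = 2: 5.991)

Expected counts for N = 379 under a 9:6:1 ratio (total parts = 16):
  red: 379 × 9/16 = 213.1875
  sandy: 379 × 6/16 = 142.125
  white: 379 × 1/16 = 23.6875
χ² = Σ (O − E)² / E
  red: (177 − 213.1875)² / 213.1875 = 6.1426
  sandy: (170 − 142.125)² / 142.125 = 5.4671
  white: (32 − 23.6875)² / 23.6875 = 2.9171
χ² = 6.1426 + 5.4671 + 2.9171 = 14.5268 ≈ 14.527
Degrees of freedom = 3 − 1 = 2; critical value at α = 0.05 is 5.991.
Since 14.527 > 5.991, we reject the null hypothesis — the data do not fit the 9:6:1 ratio.

14.527; not consistent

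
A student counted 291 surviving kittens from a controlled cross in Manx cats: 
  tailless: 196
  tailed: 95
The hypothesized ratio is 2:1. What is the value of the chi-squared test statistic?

Expected counts for N = 291 under a 2:1 ratio (total parts = 3):
  tailless: 291 × 2/3 = 194
  tailed: 291 × 1/3 = 97
χ² = Σ (O − E)² / E
  tailless: (196 − 194)² / 194 = 0.0206
  tailed: (95 − 97)² / 97 = 0.0412
χ² = 0.0206 + 0.0412 = 0.0618 ≈ 0.062

0.062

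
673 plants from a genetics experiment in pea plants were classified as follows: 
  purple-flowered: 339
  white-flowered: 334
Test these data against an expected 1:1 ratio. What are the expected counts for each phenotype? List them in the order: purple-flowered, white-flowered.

336.5, 336.5

Total ratio parts = 2. Expected numbers out of 673:
  purple-flowered: 673 × 1/2 = 336.5
  white-flowered: 673 × 1/2 = 336.5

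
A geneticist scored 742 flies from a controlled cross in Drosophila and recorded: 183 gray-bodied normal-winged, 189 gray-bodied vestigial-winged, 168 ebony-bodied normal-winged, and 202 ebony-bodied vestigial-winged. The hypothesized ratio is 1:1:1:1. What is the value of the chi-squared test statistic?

The 1:1:1:1 ratio has 4 parts, so with N = 742 the expected counts are:
  gray-bodied normal-winged: 742 × 1/4 = 185.5
  gray-bodied vestigial-winged: 742 × 1/4 = 185.5
  ebony-bodied normal-winged: 742 × 1/4 = 185.5
  ebony-bodied vestigial-winged: 742 × 1/4 = 185.5
χ² = Σ (O − E)² / E
  gray-bodied normal-winged: (183 − 185.5)² / 185.5 = 0.0337
  gray-bodied vestigial-winged: (189 − 185.5)² / 185.5 = 0.0660
  ebony-bodied normal-winged: (168 − 185.5)² / 185.5 = 1.6509
  ebony-bodied vestigial-winged: (202 − 185.5)² / 185.5 = 1.4677
χ² = 0.0337 + 0.0660 + 1.6509 + 1.4677 = 3.2183 ≈ 3.218

3.218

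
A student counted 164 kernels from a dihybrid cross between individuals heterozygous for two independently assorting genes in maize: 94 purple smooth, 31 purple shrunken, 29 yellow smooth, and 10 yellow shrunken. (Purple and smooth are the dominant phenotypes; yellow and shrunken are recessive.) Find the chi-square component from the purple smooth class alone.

A dihybrid F₂ with independent assortment and complete dominance at both loci gives a 9:3:3:1 phenotypic ratio.
Expected counts for N = 164 under a 9:3:3:1 ratio (total parts = 16):
  purple smooth: 164 × 9/16 = 92.25
  purple shrunken: 164 × 3/16 = 30.75
  yellow smooth: 164 × 3/16 = 30.75
  yellow shrunken: 164 × 1/16 = 10.25
Contribution of purple smooth: (94 − 92.25)² / 92.25 = 0.0332

0.033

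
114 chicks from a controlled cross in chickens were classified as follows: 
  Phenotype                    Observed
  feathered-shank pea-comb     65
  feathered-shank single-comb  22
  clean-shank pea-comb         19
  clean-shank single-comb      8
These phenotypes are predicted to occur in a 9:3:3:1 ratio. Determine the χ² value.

The 9:3:3:1 ratio has 16 parts, so with N = 114 the expected counts are:
  feathered-shank pea-comb: 114 × 9/16 = 64.125
  feathered-shank single-comb: 114 × 3/16 = 21.375
  clean-shank pea-comb: 114 × 3/16 = 21.375
  clean-shank single-comb: 114 × 1/16 = 7.125
χ² = Σ (O − E)² / E
  feathered-shank pea-comb: (65 − 64.125)² / 64.125 = 0.0119
  feathered-shank single-comb: (22 − 21.375)² / 21.375 = 0.0183
  clean-shank pea-comb: (19 − 21.375)² / 21.375 = 0.2639
  clean-shank single-comb: (8 − 7.125)² / 7.125 = 0.1075
χ² = 0.0119 + 0.0183 + 0.2639 + 0.1075 = 0.4016 ≈ 0.402

0.402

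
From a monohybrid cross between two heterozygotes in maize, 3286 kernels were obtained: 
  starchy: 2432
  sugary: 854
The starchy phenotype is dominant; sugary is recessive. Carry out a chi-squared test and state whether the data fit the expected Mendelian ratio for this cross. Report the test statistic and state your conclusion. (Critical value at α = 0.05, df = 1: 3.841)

For a monohybrid cross between heterozygotes with complete dominance, the expected phenotypic ratio is 3:1.
Total ratio parts = 4. Expected numbers out of 3286:
  starchy: 3286 × 3/4 = 2464.5
  sugary: 3286 × 1/4 = 821.5
χ² = Σ (O − E)² / E
  starchy: (2432 − 2464.5)² / 2464.5 = 0.4286
  sugary: (854 − 821.5)² / 821.5 = 1.2858
χ² = 0.4286 + 1.2858 = 1.7144 ≈ 1.714
Degrees of freedom = 2 − 1 = 1; critical value at α = 0.05 is 3.841.
Since 1.714 < 3.841, we fail to reject the null hypothesis — the data are consistent with the 3:1 ratio.

1.714; consistent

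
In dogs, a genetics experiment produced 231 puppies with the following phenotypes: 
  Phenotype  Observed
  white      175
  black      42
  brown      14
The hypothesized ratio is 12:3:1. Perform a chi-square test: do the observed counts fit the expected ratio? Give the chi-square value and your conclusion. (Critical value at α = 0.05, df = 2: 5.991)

0.071; consistent

Total ratio parts = 16. Expected numbers out of 231:
  white: 231 × 12/16 = 173.25
  black: 231 × 3/16 = 43.3125
  brown: 231 × 1/16 = 14.4375
χ² = Σ (O − E)² / E
  white: (175 − 173.25)² / 173.25 = 0.0177
  black: (42 − 43.3125)² / 43.3125 = 0.0398
  brown: (14 − 14.4375)² / 14.4375 = 0.0133
χ² = 0.0177 + 0.0398 + 0.0133 = 0.0708 ≈ 0.071
Degrees of freedom = 3 − 1 = 2; critical value at α = 0.05 is 5.991.
Since 0.071 < 5.991, we fail to reject the null hypothesis — the data are consistent with the 12:3:1 ratio.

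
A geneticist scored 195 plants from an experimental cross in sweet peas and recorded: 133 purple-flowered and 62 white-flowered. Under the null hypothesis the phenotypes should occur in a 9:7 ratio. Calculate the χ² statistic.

Under the 9:7 hypothesis (Σ ratio = 16, N = 195):
  purple-flowered: 195 × 9/16 = 109.6875
  white-flowered: 195 × 7/16 = 85.3125
χ² = Σ (O − E)² / E
  purple-flowered: (133 − 109.6875)² / 109.6875 = 4.9547
  white-flowered: (62 − 85.3125)² / 85.3125 = 6.3704
χ² = 4.9547 + 6.3704 = 11.3251 ≈ 11.325

11.325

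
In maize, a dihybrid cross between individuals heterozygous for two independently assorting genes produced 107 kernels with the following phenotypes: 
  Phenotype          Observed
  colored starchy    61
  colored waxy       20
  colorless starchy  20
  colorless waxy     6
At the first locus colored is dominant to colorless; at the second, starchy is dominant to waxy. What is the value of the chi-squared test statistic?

0.082

A dihybrid F₂ with independent assortment and complete dominance at both loci gives a 9:3:3:1 phenotypic ratio.
The 9:3:3:1 ratio has 16 parts, so with N = 107 the expected counts are:
  colored starchy: 107 × 9/16 = 60.1875
  colored waxy: 107 × 3/16 = 20.0625
  colorless starchy: 107 × 3/16 = 20.0625
  colorless waxy: 107 × 1/16 = 6.6875
χ² = Σ (O − E)² / E
  colored starchy: (61 − 60.1875)² / 60.1875 = 0.0110
  colored waxy: (20 − 20.0625)² / 20.0625 = 0.0002
  colorless starchy: (20 − 20.0625)² / 20.0625 = 0.0002
  colorless waxy: (6 − 6.6875)² / 6.6875 = 0.0707
χ² = 0.0110 + 0.0002 + 0.0002 + 0.0707 = 0.0821 ≈ 0.082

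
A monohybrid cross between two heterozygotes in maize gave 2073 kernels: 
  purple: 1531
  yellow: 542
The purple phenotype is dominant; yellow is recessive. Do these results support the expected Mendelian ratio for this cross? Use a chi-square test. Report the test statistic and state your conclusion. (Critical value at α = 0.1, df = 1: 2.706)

For a monohybrid cross between heterozygotes with complete dominance, the expected phenotypic ratio is 3:1.
Under the 3:1 hypothesis (Σ ratio = 4, N = 2073):
  purple: 2073 × 3/4 = 1554.75
  yellow: 2073 × 1/4 = 518.25
χ² = Σ (O − E)² / E
  purple: (1531 − 1554.75)² / 1554.75 = 0.3628
  yellow: (542 − 518.25)² / 518.25 = 1.0884
χ² = 0.3628 + 1.0884 = 1.4512 ≈ 1.451
Degrees of freedom = 2 − 1 = 1; critical value at α = 0.1 is 2.706.
Since 1.451 < 2.706, we fail to reject the null hypothesis — the data are consistent with the 3:1 ratio.

1.451; consistent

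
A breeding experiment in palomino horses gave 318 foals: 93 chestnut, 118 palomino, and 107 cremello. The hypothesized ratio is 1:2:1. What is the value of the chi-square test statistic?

22.377

The 1:2:1 ratio has 4 parts, so with N = 318 the expected counts are:
  chestnut: 318 × 1/4 = 79.5
  palomino: 318 × 2/4 = 159
  cremello: 318 × 1/4 = 79.5
χ² = Σ (O − E)² / E
  chestnut: (93 − 79.5)² / 79.5 = 2.2925
  palomino: (118 − 159)² / 159 = 10.5723
  cremello: (107 − 79.5)² / 79.5 = 9.5126
χ² = 2.2925 + 10.5723 + 9.5126 = 22.3774 ≈ 22.377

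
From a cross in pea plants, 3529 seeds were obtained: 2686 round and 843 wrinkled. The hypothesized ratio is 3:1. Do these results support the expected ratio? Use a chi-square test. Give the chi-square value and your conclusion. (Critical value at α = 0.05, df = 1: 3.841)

Total ratio parts = 4. Expected numbers out of 3529:
  round: 3529 × 3/4 = 2646.75
  wrinkled: 3529 × 1/4 = 882.25
χ² = Σ (O − E)² / E
  round: (2686 − 2646.75)² / 2646.75 = 0.5821
  wrinkled: (843 − 882.25)² / 882.25 = 1.7462
χ² = 0.5821 + 1.7462 = 2.3283 ≈ 2.328
Degrees of freedom = 2 − 1 = 1; critical value at α = 0.05 is 3.841.
Since 2.328 < 3.841, we fail to reject the null hypothesis — the data are consistent with the 3:1 ratio.

2.328; consistent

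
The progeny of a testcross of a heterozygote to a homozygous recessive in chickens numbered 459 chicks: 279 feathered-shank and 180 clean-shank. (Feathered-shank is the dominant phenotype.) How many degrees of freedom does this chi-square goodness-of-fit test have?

1

A testcross of a heterozygote (Aa × aa) gives a 1:1 phenotypic ratio.
A goodness-of-fit test with 2 phenotype classes has df = 2 − 1 = 1.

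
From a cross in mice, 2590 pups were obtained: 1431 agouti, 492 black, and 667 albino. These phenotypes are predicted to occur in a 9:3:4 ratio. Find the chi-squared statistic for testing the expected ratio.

1.131

Under the 9:3:4 hypothesis (Σ ratio = 16, N = 2590):
  agouti: 2590 × 9/16 = 1456.875
  black: 2590 × 3/16 = 485.625
  albino: 2590 × 4/16 = 647.5
χ² = Σ (O − E)² / E
  agouti: (1431 − 1456.875)² / 1456.875 = 0.4596
  black: (492 − 485.625)² / 485.625 = 0.0837
  albino: (667 − 647.5)² / 647.5 = 0.5873
χ² = 0.4596 + 0.0837 + 0.5873 = 1.1306 ≈ 1.131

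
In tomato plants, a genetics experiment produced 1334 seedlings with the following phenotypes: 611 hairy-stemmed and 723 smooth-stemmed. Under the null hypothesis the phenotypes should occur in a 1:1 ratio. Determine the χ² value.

Expected counts for N = 1334 under a 1:1 ratio (total parts = 2):
  hairy-stemmed: 1334 × 1/2 = 667
  smooth-stemmed: 1334 × 1/2 = 667
χ² = Σ (O − E)² / E
  hairy-stemmed: (611 − 667)² / 667 = 4.7016
  smooth-stemmed: (723 − 667)² / 667 = 4.7016
χ² = 4.7016 + 4.7016 = 9.4032 ≈ 9.403

9.403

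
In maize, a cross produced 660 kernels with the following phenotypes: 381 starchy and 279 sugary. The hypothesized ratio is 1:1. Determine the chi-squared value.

The 1:1 ratio has 2 parts, so with N = 660 the expected counts are:
  starchy: 660 × 1/2 = 330
  sugary: 660 × 1/2 = 330
χ² = Σ (O − E)² / E
  starchy: (381 − 330)² / 330 = 7.8818
  sugary: (279 − 330)² / 330 = 7.8818
χ² = 7.8818 + 7.8818 = 15.7636 ≈ 15.764

15.764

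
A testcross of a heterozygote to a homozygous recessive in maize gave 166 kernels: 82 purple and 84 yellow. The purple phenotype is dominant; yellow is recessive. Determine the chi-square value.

0.024

A testcross of a heterozygote (Aa × aa) gives a 1:1 phenotypic ratio.
Under the 1:1 hypothesis (Σ ratio = 2, N = 166):
  purple: 166 × 1/2 = 83
  yellow: 166 × 1/2 = 83
χ² = Σ (O − E)² / E
  purple: (82 − 83)² / 83 = 0.0120
  yellow: (84 − 83)² / 83 = 0.0120
χ² = 0.0120 + 0.0120 = 0.024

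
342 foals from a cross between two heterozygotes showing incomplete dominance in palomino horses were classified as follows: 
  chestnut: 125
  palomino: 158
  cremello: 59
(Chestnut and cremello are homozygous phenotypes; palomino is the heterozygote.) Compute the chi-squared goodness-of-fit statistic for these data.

27.450

With incomplete dominance, a heterozygote × heterozygote cross gives a 1:2:1 phenotypic ratio.
Expected counts for N = 342 under a 1:2:1 ratio (total parts = 4):
  chestnut: 342 × 1/4 = 85.5
  palomino: 342 × 2/4 = 171
  cremello: 342 × 1/4 = 85.5
χ² = Σ (O − E)² / E
  chestnut: (125 − 85.5)² / 85.5 = 18.2485
  palomino: (158 − 171)² / 171 = 0.9883
  cremello: (59 − 85.5)² / 85.5 = 8.2135
χ² = 18.2485 + 0.9883 + 8.2135 = 27.4503 ≈ 27.450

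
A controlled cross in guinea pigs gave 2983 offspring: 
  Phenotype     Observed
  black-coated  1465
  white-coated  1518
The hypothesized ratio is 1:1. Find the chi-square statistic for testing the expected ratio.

0.942

The 1:1 ratio has 2 parts, so with N = 2983 the expected counts are:
  black-coated: 2983 × 1/2 = 1491.5
  white-coated: 2983 × 1/2 = 1491.5
χ² = Σ (O − E)² / E
  black-coated: (1465 − 1491.5)² / 1491.5 = 0.4708
  white-coated: (1518 − 1491.5)² / 1491.5 = 0.4708
χ² = 0.4708 + 0.4708 = 0.9416 ≈ 0.942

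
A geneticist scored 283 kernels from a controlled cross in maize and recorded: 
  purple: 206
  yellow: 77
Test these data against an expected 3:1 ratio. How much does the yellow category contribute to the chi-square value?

0.552

Expected counts for N = 283 under a 3:1 ratio (total parts = 4):
  purple: 283 × 3/4 = 212.25
  yellow: 283 × 1/4 = 70.75
Contribution of yellow: (77 − 70.75)² / 70.75 = 0.5521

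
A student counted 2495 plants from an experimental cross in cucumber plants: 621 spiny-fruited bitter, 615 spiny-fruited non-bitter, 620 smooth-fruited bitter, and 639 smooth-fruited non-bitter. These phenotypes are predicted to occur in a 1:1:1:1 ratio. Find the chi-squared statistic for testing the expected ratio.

0.530

The 1:1:1:1 ratio has 4 parts, so with N = 2495 the expected counts are:
  spiny-fruited bitter: 2495 × 1/4 = 623.75
  spiny-fruited non-bitter: 2495 × 1/4 = 623.75
  smooth-fruited bitter: 2495 × 1/4 = 623.75
  smooth-fruited non-bitter: 2495 × 1/4 = 623.75
χ² = Σ (O − E)² / E
  spiny-fruited bitter: (621 − 623.75)² / 623.75 = 0.0121
  spiny-fruited non-bitter: (615 − 623.75)² / 623.75 = 0.1227
  smooth-fruited bitter: (620 − 623.75)² / 623.75 = 0.0225
  smooth-fruited non-bitter: (639 − 623.75)² / 623.75 = 0.3728
χ² = 0.0121 + 0.1227 + 0.0225 + 0.3728 = 0.5301 ≈ 0.530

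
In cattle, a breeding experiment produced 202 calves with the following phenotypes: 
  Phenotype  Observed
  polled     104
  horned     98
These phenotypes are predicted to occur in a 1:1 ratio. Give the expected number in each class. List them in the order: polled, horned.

101, 101

The 1:1 ratio has 2 parts, so with N = 202 the expected counts are:
  polled: 202 × 1/2 = 101
  horned: 202 × 1/2 = 101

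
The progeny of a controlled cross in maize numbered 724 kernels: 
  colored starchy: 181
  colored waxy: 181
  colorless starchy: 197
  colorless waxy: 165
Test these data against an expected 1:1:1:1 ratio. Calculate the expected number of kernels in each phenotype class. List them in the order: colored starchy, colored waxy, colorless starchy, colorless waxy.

181, 181, 181, 181

Expected counts for N = 724 under a 1:1:1:1 ratio (total parts = 4):
  colored starchy: 724 × 1/4 = 181
  colored waxy: 724 × 1/4 = 181
  colorless starchy: 724 × 1/4 = 181
  colorless waxy: 724 × 1/4 = 181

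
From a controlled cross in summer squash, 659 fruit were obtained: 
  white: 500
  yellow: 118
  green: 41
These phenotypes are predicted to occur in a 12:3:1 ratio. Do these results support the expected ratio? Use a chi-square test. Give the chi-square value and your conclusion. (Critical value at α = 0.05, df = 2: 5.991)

The 12:3:1 ratio has 16 parts, so with N = 659 the expected counts are:
  white: 659 × 12/16 = 494.25
  yellow: 659 × 3/16 = 123.5625
  green: 659 × 1/16 = 41.1875
χ² = Σ (O − E)² / E
  white: (500 − 494.25)² / 494.25 = 0.0669
  yellow: (118 − 123.5625)² / 123.5625 = 0.2504
  green: (41 − 41.1875)² / 41.1875 = 0.0009
χ² = 0.0669 + 0.2504 + 0.0009 = 0.3182 ≈ 0.318
Degrees of freedom = 3 − 1 = 2; critical value at α = 0.05 is 5.991.
Since 0.318 < 5.991, we fail to reject the null hypothesis — the data are consistent with the 12:3:1 ratio.

0.318; consistent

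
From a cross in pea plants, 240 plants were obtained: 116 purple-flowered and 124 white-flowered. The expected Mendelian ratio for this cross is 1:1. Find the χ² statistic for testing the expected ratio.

0.267

Total ratio parts = 2. Expected numbers out of 240:
  purple-flowered: 240 × 1/2 = 120
  white-flowered: 240 × 1/2 = 120
χ² = Σ (O − E)² / E
  purple-flowered: (116 − 120)² / 120 = 0.1333
  white-flowered: (124 − 120)² / 120 = 0.1333
χ² = 0.1333 + 0.1333 = 0.2666 ≈ 0.267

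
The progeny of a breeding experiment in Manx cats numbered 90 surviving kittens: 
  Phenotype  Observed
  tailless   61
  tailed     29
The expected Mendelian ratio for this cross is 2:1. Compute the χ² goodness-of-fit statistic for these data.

0.050

Under the 2:1 hypothesis (Σ ratio = 3, N = 90):
  tailless: 90 × 2/3 = 60
  tailed: 90 × 1/3 = 30
χ² = Σ (O − E)² / E
  tailless: (61 − 60)² / 60 = 0.0167
  tailed: (29 − 30)² / 30 = 0.0333
χ² = 0.0167 + 0.0333 = 0.050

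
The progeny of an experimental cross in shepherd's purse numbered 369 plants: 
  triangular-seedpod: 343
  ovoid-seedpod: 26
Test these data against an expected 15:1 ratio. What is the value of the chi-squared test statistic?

0.399

Total ratio parts = 16. Expected numbers out of 369:
  triangular-seedpod: 369 × 15/16 = 345.9375
  ovoid-seedpod: 369 × 1/16 = 23.0625
χ² = Σ (O − E)² / E
  triangular-seedpod: (343 − 345.9375)² / 345.9375 = 0.0249
  ovoid-seedpod: (26 − 23.0625)² / 23.0625 = 0.3742
χ² = 0.0249 + 0.3742 = 0.3991 ≈ 0.399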